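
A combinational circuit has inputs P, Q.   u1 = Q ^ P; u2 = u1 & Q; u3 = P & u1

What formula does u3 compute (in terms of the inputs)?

u1 = Q ^ P
u3 = P & u1 = P & (Q ^ P)

P & (Q ^ P)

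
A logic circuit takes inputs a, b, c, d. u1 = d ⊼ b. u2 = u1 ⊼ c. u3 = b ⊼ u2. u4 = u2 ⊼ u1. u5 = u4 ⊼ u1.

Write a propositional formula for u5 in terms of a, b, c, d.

(((d ⊼ b) ⊼ c) ⊼ (d ⊼ b)) ⊼ (d ⊼ b)

u1 = d ⊼ b
u2 = u1 ⊼ c = (d ⊼ b) ⊼ c
u4 = u2 ⊼ u1 = ((d ⊼ b) ⊼ c) ⊼ (d ⊼ b)
u5 = u4 ⊼ u1 = (((d ⊼ b) ⊼ c) ⊼ (d ⊼ b)) ⊼ (d ⊼ b)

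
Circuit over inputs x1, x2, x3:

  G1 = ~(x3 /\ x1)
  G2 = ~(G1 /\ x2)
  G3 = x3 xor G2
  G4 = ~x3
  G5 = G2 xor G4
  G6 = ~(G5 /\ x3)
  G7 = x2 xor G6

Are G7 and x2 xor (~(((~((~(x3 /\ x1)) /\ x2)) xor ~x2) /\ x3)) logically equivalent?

G1 = ~(x3 /\ x1)
G2 = ~(G1 /\ x2) = ~((~(x3 /\ x1)) /\ x2)
G4 = ~x3
G5 = G2 xor G4 = (~((~(x3 /\ x1)) /\ x2)) xor ~x3
G6 = ~(G5 /\ x3) = ~(((~((~(x3 /\ x1)) /\ x2)) xor ~x3) /\ x3)
G7 = x2 xor G6 = x2 xor (~(((~((~(x3 /\ x1)) /\ x2)) xor ~x3) /\ x3))
At x1=0, x2=0, x3=1: circuit gives 0, formula gives 1.

No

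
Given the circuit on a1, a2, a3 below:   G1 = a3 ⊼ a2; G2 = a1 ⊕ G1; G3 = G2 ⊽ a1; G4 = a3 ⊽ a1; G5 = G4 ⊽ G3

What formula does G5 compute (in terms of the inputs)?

(a3 ⊽ a1) ⊽ ((a1 ⊕ (a3 ⊼ a2)) ⊽ a1)

G1 = a3 ⊼ a2
G2 = a1 ⊕ G1 = a1 ⊕ (a3 ⊼ a2)
G3 = G2 ⊽ a1 = (a1 ⊕ (a3 ⊼ a2)) ⊽ a1
G4 = a3 ⊽ a1
G5 = G4 ⊽ G3 = (a3 ⊽ a1) ⊽ ((a1 ⊕ (a3 ⊼ a2)) ⊽ a1)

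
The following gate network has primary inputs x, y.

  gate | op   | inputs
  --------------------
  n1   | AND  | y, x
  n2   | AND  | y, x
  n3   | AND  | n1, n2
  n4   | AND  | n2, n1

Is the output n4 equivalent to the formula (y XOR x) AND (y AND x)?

n1 = y AND x
n2 = y AND x
n4 = n2 AND n1 = (y AND x) AND (y AND x)
At x=1, y=1: circuit gives 1, formula gives 0.

No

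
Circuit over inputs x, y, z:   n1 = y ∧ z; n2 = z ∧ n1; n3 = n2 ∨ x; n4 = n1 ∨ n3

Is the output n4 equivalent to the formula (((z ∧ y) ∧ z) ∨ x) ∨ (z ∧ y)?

n1 = y ∧ z
n2 = z ∧ n1 = z ∧ (y ∧ z)
n3 = n2 ∨ x = (z ∧ (y ∧ z)) ∨ x
n4 = n1 ∨ n3 = (y ∧ z) ∨ ((z ∧ (y ∧ z)) ∨ x)
At x=0, y=0, z=0: circuit gives 0, formula gives 0.
At x=0, y=1, z=1: circuit gives 1, formula gives 1.
Agrees on all 8 inputs.

Yes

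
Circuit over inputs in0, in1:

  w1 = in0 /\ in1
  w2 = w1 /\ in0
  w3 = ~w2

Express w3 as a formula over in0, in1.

~((in0 /\ in1) /\ in0)

w1 = in0 /\ in1
w2 = w1 /\ in0 = (in0 /\ in1) /\ in0
w3 = ~w2 = ~((in0 /\ in1) /\ in0)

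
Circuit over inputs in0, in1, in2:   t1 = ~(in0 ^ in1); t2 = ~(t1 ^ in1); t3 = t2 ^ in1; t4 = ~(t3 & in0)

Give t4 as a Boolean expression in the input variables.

t1 = ~(in0 ^ in1)
t2 = ~(t1 ^ in1) = ~((~(in0 ^ in1)) ^ in1)
t3 = t2 ^ in1 = (~((~(in0 ^ in1)) ^ in1)) ^ in1
t4 = ~(t3 & in0) = ~(((~((~(in0 ^ in1)) ^ in1)) ^ in1) & in0)

~(((~((~(in0 ^ in1)) ^ in1)) ^ in1) & in0)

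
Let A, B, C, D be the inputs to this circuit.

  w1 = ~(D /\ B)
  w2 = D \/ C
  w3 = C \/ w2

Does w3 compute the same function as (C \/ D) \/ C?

w2 = D \/ C
w3 = C \/ w2 = C \/ (D \/ C)
At A=0, B=0, C=0, D=0: circuit gives 0, formula gives 0.
At A=0, B=0, C=0, D=1: circuit gives 1, formula gives 1.
Agrees on all 16 inputs.

Yes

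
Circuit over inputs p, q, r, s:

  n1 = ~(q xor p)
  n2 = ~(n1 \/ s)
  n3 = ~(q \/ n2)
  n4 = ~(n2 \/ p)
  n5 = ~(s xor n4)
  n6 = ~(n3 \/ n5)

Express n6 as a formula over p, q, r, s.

~((~(q \/ (~((~(q xor p)) \/ s)))) \/ (~(s xor (~((~((~(q xor p)) \/ s)) \/ p)))))

n1 = ~(q xor p)
n2 = ~(n1 \/ s) = ~((~(q xor p)) \/ s)
n3 = ~(q \/ n2) = ~(q \/ (~((~(q xor p)) \/ s)))
n4 = ~(n2 \/ p) = ~((~((~(q xor p)) \/ s)) \/ p)
n5 = ~(s xor n4) = ~(s xor (~((~((~(q xor p)) \/ s)) \/ p)))
n6 = ~(n3 \/ n5) = ~((~(q \/ (~((~(q xor p)) \/ s)))) \/ (~(s xor (~((~((~(q xor p)) \/ s)) \/ p)))))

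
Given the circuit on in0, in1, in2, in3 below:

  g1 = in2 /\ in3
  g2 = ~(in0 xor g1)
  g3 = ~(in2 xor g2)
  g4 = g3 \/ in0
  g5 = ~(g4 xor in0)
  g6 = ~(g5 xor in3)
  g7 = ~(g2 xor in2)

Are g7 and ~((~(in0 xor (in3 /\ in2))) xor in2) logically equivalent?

Yes

g1 = in2 /\ in3
g2 = ~(in0 xor g1) = ~(in0 xor (in2 /\ in3))
g7 = ~(g2 xor in2) = ~((~(in0 xor (in2 /\ in3))) xor in2)
At in0=0, in1=0, in2=0, in3=0: circuit gives 0, formula gives 0.
At in0=0, in1=0, in2=1, in3=0: circuit gives 1, formula gives 1.
Agrees on all 16 inputs.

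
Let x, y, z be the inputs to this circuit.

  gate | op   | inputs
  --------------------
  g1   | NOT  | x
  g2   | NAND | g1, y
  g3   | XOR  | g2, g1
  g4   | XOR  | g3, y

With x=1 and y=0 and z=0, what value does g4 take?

1

g1 = NOT 1 = 0
g2 = 0 NAND 0 = 1
g3 = 1 XOR 0 = 1
g4 = 1 XOR 0 = 1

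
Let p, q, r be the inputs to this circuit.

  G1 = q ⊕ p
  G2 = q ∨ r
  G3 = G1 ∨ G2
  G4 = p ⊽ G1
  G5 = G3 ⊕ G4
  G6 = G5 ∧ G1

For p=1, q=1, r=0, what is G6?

G1 = 1 ⊕ 1 = 0
G2 = 1 ∨ 0 = 1
G3 = 0 ∨ 1 = 1
G4 = 1 ⊽ 0 = 0
G5 = 1 ⊕ 0 = 1
G6 = 1 ∧ 0 = 0

0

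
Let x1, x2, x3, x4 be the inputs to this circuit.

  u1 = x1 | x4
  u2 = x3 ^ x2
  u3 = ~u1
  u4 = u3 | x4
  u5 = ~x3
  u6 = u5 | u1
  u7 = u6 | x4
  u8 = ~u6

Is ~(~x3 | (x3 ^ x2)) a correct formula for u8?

No

u1 = x1 | x4
u5 = ~x3
u6 = u5 | u1 = ~x3 | (x1 | x4)
u8 = ~u6 = ~(~x3 | (x1 | x4))
At x1=0, x2=0, x3=1, x4=0: circuit gives 1, formula gives 0.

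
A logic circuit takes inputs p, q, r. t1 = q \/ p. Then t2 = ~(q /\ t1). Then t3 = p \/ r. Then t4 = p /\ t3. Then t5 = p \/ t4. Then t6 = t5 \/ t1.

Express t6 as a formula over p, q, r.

(p \/ (p /\ (p \/ r))) \/ (q \/ p)

t1 = q \/ p
t3 = p \/ r
t4 = p /\ t3 = p /\ (p \/ r)
t5 = p \/ t4 = p \/ (p /\ (p \/ r))
t6 = t5 \/ t1 = (p \/ (p /\ (p \/ r))) \/ (q \/ p)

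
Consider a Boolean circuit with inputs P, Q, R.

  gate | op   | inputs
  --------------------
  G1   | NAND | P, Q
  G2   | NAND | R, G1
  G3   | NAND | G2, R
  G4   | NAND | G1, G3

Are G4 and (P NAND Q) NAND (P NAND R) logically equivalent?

No

G1 = P NAND Q
G2 = R NAND G1 = R NAND (P NAND Q)
G3 = G2 NAND R = (R NAND (P NAND Q)) NAND R
G4 = G1 NAND G3 = (P NAND Q) NAND ((R NAND (P NAND Q)) NAND R)
At P=1, Q=0, R=1: circuit gives 0, formula gives 1.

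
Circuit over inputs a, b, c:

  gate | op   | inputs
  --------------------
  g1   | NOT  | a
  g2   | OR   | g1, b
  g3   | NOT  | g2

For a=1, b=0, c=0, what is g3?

g1 = NOT 1 = 0
g2 = 0 OR 0 = 0
g3 = NOT 0 = 1

1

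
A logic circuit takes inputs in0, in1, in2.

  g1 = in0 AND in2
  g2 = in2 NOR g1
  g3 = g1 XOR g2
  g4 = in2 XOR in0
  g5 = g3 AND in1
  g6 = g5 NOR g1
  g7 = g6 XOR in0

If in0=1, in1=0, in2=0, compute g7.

0

g1 = 1 AND 0 = 0
g2 = 0 NOR 0 = 1
g3 = 0 XOR 1 = 1
g5 = 1 AND 0 = 0
g6 = 0 NOR 0 = 1
g7 = 1 XOR 1 = 0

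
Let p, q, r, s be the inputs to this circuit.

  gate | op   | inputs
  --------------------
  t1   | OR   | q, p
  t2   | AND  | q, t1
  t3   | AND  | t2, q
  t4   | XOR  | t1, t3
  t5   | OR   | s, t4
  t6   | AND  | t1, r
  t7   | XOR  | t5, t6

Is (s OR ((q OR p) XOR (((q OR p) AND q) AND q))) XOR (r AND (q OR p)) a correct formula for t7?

t1 = q OR p
t2 = q AND t1 = q AND (q OR p)
t3 = t2 AND q = (q AND (q OR p)) AND q
t4 = t1 XOR t3 = (q OR p) XOR ((q AND (q OR p)) AND q)
t5 = s OR t4 = s OR ((q OR p) XOR ((q AND (q OR p)) AND q))
t6 = t1 AND r = (q OR p) AND r
t7 = t5 XOR t6 = (s OR ((q OR p) XOR ((q AND (q OR p)) AND q))) XOR ((q OR p) AND r)
At p=0, q=0, r=0, s=0: circuit gives 0, formula gives 0.
At p=0, q=0, r=0, s=1: circuit gives 1, formula gives 1.
Agrees on all 16 inputs.

Yes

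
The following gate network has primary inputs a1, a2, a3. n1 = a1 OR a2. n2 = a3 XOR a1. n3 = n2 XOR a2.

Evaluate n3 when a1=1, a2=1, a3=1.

n2 = 1 XOR 1 = 0
n3 = 0 XOR 1 = 1

1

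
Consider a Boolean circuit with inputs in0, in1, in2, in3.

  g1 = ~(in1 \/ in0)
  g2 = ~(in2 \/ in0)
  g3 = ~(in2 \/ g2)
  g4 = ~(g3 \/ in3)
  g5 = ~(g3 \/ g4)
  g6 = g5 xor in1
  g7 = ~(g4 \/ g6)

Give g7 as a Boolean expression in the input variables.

~((~((~(in2 \/ (~(in2 \/ in0)))) \/ in3)) \/ ((~((~(in2 \/ (~(in2 \/ in0)))) \/ (~((~(in2 \/ (~(in2 \/ in0)))) \/ in3)))) xor in1))

g2 = ~(in2 \/ in0)
g3 = ~(in2 \/ g2) = ~(in2 \/ (~(in2 \/ in0)))
g4 = ~(g3 \/ in3) = ~((~(in2 \/ (~(in2 \/ in0)))) \/ in3)
g5 = ~(g3 \/ g4) = ~((~(in2 \/ (~(in2 \/ in0)))) \/ (~((~(in2 \/ (~(in2 \/ in0)))) \/ in3)))
g6 = g5 xor in1 = (~((~(in2 \/ (~(in2 \/ in0)))) \/ (~((~(in2 \/ (~(in2 \/ in0)))) \/ in3)))) xor in1
g7 = ~(g4 \/ g6) = ~((~((~(in2 \/ (~(in2 \/ in0)))) \/ in3)) \/ ((~((~(in2 \/ (~(in2 \/ in0)))) \/ (~((~(in2 \/ (~(in2 \/ in0)))) \/ in3)))) xor in1))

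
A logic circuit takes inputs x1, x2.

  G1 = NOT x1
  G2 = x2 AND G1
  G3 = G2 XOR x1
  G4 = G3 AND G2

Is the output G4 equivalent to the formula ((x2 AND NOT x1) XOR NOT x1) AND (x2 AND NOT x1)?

No

G1 = NOT x1
G2 = x2 AND G1 = x2 AND NOT x1
G3 = G2 XOR x1 = (x2 AND NOT x1) XOR x1
G4 = G3 AND G2 = ((x2 AND NOT x1) XOR x1) AND (x2 AND NOT x1)
At x1=0, x2=1: circuit gives 1, formula gives 0.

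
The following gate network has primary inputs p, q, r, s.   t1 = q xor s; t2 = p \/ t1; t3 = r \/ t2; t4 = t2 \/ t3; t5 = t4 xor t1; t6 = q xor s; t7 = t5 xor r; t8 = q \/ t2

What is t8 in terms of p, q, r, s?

q \/ (p \/ (q xor s))

t1 = q xor s
t2 = p \/ t1 = p \/ (q xor s)
t8 = q \/ t2 = q \/ (p \/ (q xor s))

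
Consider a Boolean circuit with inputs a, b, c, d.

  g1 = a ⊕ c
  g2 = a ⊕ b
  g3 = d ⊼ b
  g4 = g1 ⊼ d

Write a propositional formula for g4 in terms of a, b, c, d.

g1 = a ⊕ c
g4 = g1 ⊼ d = (a ⊕ c) ⊼ d

(a ⊕ c) ⊼ d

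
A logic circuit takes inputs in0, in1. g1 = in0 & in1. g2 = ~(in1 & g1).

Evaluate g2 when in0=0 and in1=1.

1

g1 = 0 & 1 = 0
g2 = ~(1 & 0) = 1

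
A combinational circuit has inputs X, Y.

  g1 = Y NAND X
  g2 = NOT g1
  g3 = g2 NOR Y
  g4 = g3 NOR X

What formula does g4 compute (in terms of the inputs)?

g1 = Y NAND X
g2 = NOT g1 = NOT (Y NAND X)
g3 = g2 NOR Y = NOT (Y NAND X) NOR Y
g4 = g3 NOR X = (NOT (Y NAND X) NOR Y) NOR X

(NOT (Y NAND X) NOR Y) NOR X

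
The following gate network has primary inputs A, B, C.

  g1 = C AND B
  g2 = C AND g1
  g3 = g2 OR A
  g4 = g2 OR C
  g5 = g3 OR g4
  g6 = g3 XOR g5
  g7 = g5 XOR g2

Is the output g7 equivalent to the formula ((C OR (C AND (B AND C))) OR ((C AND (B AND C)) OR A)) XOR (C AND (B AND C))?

g1 = C AND B
g2 = C AND g1 = C AND (C AND B)
g3 = g2 OR A = (C AND (C AND B)) OR A
g4 = g2 OR C = (C AND (C AND B)) OR C
g5 = g3 OR g4 = ((C AND (C AND B)) OR A) OR ((C AND (C AND B)) OR C)
g7 = g5 XOR g2 = (((C AND (C AND B)) OR A) OR ((C AND (C AND B)) OR C)) XOR (C AND (C AND B))
At A=0, B=0, C=0: circuit gives 0, formula gives 0.
At A=0, B=0, C=1: circuit gives 1, formula gives 1.
Agrees on all 8 inputs.

Yes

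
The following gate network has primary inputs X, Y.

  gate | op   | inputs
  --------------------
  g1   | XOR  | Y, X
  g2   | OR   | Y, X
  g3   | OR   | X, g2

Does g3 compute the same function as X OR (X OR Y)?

Yes

g2 = Y OR X
g3 = X OR g2 = X OR (Y OR X)
At X=0, Y=0: circuit gives 0, formula gives 0.
At X=0, Y=1: circuit gives 1, formula gives 1.
Agrees on all 4 inputs.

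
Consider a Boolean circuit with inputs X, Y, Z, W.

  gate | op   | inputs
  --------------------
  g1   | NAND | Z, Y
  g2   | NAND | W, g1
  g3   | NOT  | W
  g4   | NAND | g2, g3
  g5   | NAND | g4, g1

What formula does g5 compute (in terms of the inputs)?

g1 = Z NAND Y
g2 = W NAND g1 = W NAND (Z NAND Y)
g3 = NOT W
g4 = g2 NAND g3 = (W NAND (Z NAND Y)) NAND NOT W
g5 = g4 NAND g1 = ((W NAND (Z NAND Y)) NAND NOT W) NAND (Z NAND Y)

((W NAND (Z NAND Y)) NAND NOT W) NAND (Z NAND Y)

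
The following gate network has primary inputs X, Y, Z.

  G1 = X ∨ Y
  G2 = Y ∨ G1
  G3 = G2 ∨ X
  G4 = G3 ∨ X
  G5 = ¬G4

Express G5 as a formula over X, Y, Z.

¬(((Y ∨ (X ∨ Y)) ∨ X) ∨ X)

G1 = X ∨ Y
G2 = Y ∨ G1 = Y ∨ (X ∨ Y)
G3 = G2 ∨ X = (Y ∨ (X ∨ Y)) ∨ X
G4 = G3 ∨ X = ((Y ∨ (X ∨ Y)) ∨ X) ∨ X
G5 = ¬G4 = ¬(((Y ∨ (X ∨ Y)) ∨ X) ∨ X)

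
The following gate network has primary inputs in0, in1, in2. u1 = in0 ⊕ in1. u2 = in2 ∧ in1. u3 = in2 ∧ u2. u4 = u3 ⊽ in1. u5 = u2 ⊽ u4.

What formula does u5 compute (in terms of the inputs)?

u2 = in2 ∧ in1
u3 = in2 ∧ u2 = in2 ∧ (in2 ∧ in1)
u4 = u3 ⊽ in1 = (in2 ∧ (in2 ∧ in1)) ⊽ in1
u5 = u2 ⊽ u4 = (in2 ∧ in1) ⊽ ((in2 ∧ (in2 ∧ in1)) ⊽ in1)

(in2 ∧ in1) ⊽ ((in2 ∧ (in2 ∧ in1)) ⊽ in1)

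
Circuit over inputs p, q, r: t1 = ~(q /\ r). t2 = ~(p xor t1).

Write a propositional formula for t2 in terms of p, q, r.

t1 = ~(q /\ r)
t2 = ~(p xor t1) = ~(p xor (~(q /\ r)))

~(p xor (~(q /\ r)))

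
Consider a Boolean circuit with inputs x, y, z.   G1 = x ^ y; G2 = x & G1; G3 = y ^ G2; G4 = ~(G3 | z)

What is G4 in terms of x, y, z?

~((y ^ (x & (x ^ y))) | z)

G1 = x ^ y
G2 = x & G1 = x & (x ^ y)
G3 = y ^ G2 = y ^ (x & (x ^ y))
G4 = ~(G3 | z) = ~((y ^ (x & (x ^ y))) | z)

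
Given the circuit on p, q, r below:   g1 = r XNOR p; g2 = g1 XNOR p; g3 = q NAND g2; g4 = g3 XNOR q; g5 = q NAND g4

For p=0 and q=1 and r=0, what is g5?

g1 = 0 XNOR 0 = 1
g2 = 1 XNOR 0 = 0
g3 = 1 NAND 0 = 1
g4 = 1 XNOR 1 = 1
g5 = 1 NAND 1 = 0

0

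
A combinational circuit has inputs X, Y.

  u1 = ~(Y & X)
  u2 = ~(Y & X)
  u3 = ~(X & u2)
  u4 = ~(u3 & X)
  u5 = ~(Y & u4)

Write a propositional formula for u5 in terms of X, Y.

u2 = ~(Y & X)
u3 = ~(X & u2) = ~(X & (~(Y & X)))
u4 = ~(u3 & X) = ~((~(X & (~(Y & X)))) & X)
u5 = ~(Y & u4) = ~(Y & (~((~(X & (~(Y & X)))) & X)))

~(Y & (~((~(X & (~(Y & X)))) & X)))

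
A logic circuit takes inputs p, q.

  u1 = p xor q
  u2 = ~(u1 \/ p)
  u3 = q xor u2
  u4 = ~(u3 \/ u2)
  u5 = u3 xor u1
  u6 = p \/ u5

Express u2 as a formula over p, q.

~((p xor q) \/ p)

u1 = p xor q
u2 = ~(u1 \/ p) = ~((p xor q) \/ p)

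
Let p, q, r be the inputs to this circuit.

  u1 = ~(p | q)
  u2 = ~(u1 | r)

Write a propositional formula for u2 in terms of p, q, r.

~((~(p | q)) | r)

u1 = ~(p | q)
u2 = ~(u1 | r) = ~((~(p | q)) | r)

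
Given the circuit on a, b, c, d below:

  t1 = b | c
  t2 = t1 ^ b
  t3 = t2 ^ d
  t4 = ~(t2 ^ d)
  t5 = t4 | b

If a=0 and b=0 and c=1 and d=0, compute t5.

t1 = 0 | 1 = 1
t2 = 1 ^ 0 = 1
t4 = ~(1 ^ 0) = 0
t5 = 0 | 0 = 0

0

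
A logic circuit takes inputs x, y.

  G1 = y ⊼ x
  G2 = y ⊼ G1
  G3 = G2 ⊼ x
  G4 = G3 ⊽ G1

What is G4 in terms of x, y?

((y ⊼ (y ⊼ x)) ⊼ x) ⊽ (y ⊼ x)

G1 = y ⊼ x
G2 = y ⊼ G1 = y ⊼ (y ⊼ x)
G3 = G2 ⊼ x = (y ⊼ (y ⊼ x)) ⊼ x
G4 = G3 ⊽ G1 = ((y ⊼ (y ⊼ x)) ⊼ x) ⊽ (y ⊼ x)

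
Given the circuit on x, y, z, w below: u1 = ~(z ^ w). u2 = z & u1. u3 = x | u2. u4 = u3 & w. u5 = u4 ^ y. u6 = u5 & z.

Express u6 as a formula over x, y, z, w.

(((x | (z & (~(z ^ w)))) & w) ^ y) & z

u1 = ~(z ^ w)
u2 = z & u1 = z & (~(z ^ w))
u3 = x | u2 = x | (z & (~(z ^ w)))
u4 = u3 & w = (x | (z & (~(z ^ w)))) & w
u5 = u4 ^ y = ((x | (z & (~(z ^ w)))) & w) ^ y
u6 = u5 & z = (((x | (z & (~(z ^ w)))) & w) ^ y) & z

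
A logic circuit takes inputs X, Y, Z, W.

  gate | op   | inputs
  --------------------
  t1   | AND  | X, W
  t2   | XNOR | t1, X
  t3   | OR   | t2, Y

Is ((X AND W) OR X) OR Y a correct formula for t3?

No

t1 = X AND W
t2 = t1 XNOR X = (X AND W) XNOR X
t3 = t2 OR Y = ((X AND W) XNOR X) OR Y
At X=0, Y=0, Z=0, W=0: circuit gives 1, formula gives 0.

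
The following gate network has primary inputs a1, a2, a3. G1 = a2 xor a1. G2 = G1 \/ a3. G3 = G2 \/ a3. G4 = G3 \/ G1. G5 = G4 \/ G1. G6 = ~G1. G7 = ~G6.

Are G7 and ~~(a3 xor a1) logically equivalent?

G1 = a2 xor a1
G6 = ~G1 = ~(a2 xor a1)
G7 = ~G6 = ~~(a2 xor a1)
At a1=0, a2=0, a3=1: circuit gives 0, formula gives 1.

No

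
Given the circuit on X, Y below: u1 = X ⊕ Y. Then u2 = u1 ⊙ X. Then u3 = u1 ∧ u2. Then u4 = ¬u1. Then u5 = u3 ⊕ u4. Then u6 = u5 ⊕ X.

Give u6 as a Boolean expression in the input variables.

(((X ⊕ Y) ∧ ((X ⊕ Y) ⊙ X)) ⊕ ¬(X ⊕ Y)) ⊕ X

u1 = X ⊕ Y
u2 = u1 ⊙ X = (X ⊕ Y) ⊙ X
u3 = u1 ∧ u2 = (X ⊕ Y) ∧ ((X ⊕ Y) ⊙ X)
u4 = ¬u1 = ¬(X ⊕ Y)
u5 = u3 ⊕ u4 = ((X ⊕ Y) ∧ ((X ⊕ Y) ⊙ X)) ⊕ ¬(X ⊕ Y)
u6 = u5 ⊕ X = (((X ⊕ Y) ∧ ((X ⊕ Y) ⊙ X)) ⊕ ¬(X ⊕ Y)) ⊕ X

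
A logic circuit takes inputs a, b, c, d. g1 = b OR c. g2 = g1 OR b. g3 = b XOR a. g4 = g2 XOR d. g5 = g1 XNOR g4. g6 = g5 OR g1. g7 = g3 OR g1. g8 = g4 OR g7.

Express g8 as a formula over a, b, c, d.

g1 = b OR c
g2 = g1 OR b = (b OR c) OR b
g3 = b XOR a
g4 = g2 XOR d = ((b OR c) OR b) XOR d
g7 = g3 OR g1 = (b XOR a) OR (b OR c)
g8 = g4 OR g7 = (((b OR c) OR b) XOR d) OR ((b XOR a) OR (b OR c))

(((b OR c) OR b) XOR d) OR ((b XOR a) OR (b OR c))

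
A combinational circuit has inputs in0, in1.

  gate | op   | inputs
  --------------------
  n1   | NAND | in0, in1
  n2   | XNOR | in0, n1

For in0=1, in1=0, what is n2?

n1 = 1 NAND 0 = 1
n2 = 1 XNOR 1 = 1

1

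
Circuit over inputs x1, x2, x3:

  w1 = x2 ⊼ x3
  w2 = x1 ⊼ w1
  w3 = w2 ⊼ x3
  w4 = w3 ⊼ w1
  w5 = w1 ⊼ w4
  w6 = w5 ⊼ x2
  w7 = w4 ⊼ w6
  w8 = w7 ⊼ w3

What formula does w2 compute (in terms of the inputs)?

w1 = x2 ⊼ x3
w2 = x1 ⊼ w1 = x1 ⊼ (x2 ⊼ x3)

x1 ⊼ (x2 ⊼ x3)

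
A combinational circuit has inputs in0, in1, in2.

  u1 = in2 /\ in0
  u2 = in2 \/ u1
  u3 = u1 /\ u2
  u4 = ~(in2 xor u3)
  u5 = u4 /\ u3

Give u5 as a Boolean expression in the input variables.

(~(in2 xor ((in2 /\ in0) /\ (in2 \/ (in2 /\ in0))))) /\ ((in2 /\ in0) /\ (in2 \/ (in2 /\ in0)))

u1 = in2 /\ in0
u2 = in2 \/ u1 = in2 \/ (in2 /\ in0)
u3 = u1 /\ u2 = (in2 /\ in0) /\ (in2 \/ (in2 /\ in0))
u4 = ~(in2 xor u3) = ~(in2 xor ((in2 /\ in0) /\ (in2 \/ (in2 /\ in0))))
u5 = u4 /\ u3 = (~(in2 xor ((in2 /\ in0) /\ (in2 \/ (in2 /\ in0))))) /\ ((in2 /\ in0) /\ (in2 \/ (in2 /\ in0)))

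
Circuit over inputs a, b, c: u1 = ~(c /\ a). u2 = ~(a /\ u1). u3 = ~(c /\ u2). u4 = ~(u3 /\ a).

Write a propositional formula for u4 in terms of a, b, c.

~((~(c /\ (~(a /\ (~(c /\ a)))))) /\ a)

u1 = ~(c /\ a)
u2 = ~(a /\ u1) = ~(a /\ (~(c /\ a)))
u3 = ~(c /\ u2) = ~(c /\ (~(a /\ (~(c /\ a)))))
u4 = ~(u3 /\ a) = ~((~(c /\ (~(a /\ (~(c /\ a)))))) /\ a)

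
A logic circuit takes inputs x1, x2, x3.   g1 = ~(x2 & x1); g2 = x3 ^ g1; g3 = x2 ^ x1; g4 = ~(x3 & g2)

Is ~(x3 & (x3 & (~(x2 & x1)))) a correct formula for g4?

No

g1 = ~(x2 & x1)
g2 = x3 ^ g1 = x3 ^ (~(x2 & x1))
g4 = ~(x3 & g2) = ~(x3 & (x3 ^ (~(x2 & x1))))
At x1=0, x2=0, x3=1: circuit gives 1, formula gives 0.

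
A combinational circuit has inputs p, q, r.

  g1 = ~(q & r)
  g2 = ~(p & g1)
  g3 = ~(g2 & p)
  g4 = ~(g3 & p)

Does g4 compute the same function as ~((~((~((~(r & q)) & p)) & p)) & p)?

g1 = ~(q & r)
g2 = ~(p & g1) = ~(p & (~(q & r)))
g3 = ~(g2 & p) = ~((~(p & (~(q & r)))) & p)
g4 = ~(g3 & p) = ~((~((~(p & (~(q & r)))) & p)) & p)
At p=1, q=0, r=0: circuit gives 0, formula gives 0.
At p=0, q=0, r=0: circuit gives 1, formula gives 1.
Agrees on all 8 inputs.

Yes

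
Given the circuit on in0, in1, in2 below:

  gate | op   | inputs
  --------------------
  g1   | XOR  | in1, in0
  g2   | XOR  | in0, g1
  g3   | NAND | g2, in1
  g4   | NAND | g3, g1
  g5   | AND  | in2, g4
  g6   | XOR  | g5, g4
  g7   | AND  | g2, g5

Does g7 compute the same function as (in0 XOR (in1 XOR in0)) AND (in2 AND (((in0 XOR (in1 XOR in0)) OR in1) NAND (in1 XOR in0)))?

No

g1 = in1 XOR in0
g2 = in0 XOR g1 = in0 XOR (in1 XOR in0)
g3 = g2 NAND in1 = (in0 XOR (in1 XOR in0)) NAND in1
g4 = g3 NAND g1 = ((in0 XOR (in1 XOR in0)) NAND in1) NAND (in1 XOR in0)
g5 = in2 AND g4 = in2 AND (((in0 XOR (in1 XOR in0)) NAND in1) NAND (in1 XOR in0))
g7 = g2 AND g5 = (in0 XOR (in1 XOR in0)) AND (in2 AND (((in0 XOR (in1 XOR in0)) NAND in1) NAND (in1 XOR in0)))
At in0=0, in1=1, in2=1: circuit gives 1, formula gives 0.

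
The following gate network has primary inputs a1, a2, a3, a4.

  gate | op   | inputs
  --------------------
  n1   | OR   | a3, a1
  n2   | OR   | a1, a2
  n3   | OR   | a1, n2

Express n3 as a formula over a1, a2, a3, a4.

n2 = a1 OR a2
n3 = a1 OR n2 = a1 OR (a1 OR a2)

a1 OR (a1 OR a2)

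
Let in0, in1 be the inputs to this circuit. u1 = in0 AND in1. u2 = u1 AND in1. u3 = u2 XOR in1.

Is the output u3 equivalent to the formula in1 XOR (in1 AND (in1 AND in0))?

Yes

u1 = in0 AND in1
u2 = u1 AND in1 = (in0 AND in1) AND in1
u3 = u2 XOR in1 = ((in0 AND in1) AND in1) XOR in1
At in0=0, in1=0: circuit gives 0, formula gives 0.
At in0=0, in1=1: circuit gives 1, formula gives 1.
Agrees on all 4 inputs.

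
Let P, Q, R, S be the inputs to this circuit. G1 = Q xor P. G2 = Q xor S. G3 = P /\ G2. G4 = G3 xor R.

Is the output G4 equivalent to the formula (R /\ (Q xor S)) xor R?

G2 = Q xor S
G3 = P /\ G2 = P /\ (Q xor S)
G4 = G3 xor R = (P /\ (Q xor S)) xor R
At P=0, Q=0, R=1, S=1: circuit gives 1, formula gives 0.

No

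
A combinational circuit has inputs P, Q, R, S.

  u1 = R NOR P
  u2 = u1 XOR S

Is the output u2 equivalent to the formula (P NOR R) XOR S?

Yes

u1 = R NOR P
u2 = u1 XOR S = (R NOR P) XOR S
At P=0, Q=0, R=0, S=1: circuit gives 0, formula gives 0.
At P=0, Q=0, R=0, S=0: circuit gives 1, formula gives 1.
Agrees on all 16 inputs.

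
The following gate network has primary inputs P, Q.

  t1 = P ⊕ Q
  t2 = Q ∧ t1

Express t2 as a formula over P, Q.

Q ∧ (P ⊕ Q)

t1 = P ⊕ Q
t2 = Q ∧ t1 = Q ∧ (P ⊕ Q)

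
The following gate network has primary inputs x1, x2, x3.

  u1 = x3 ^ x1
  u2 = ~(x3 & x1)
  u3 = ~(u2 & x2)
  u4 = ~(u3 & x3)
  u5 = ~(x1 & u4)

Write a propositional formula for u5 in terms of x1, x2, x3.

~(x1 & (~((~((~(x3 & x1)) & x2)) & x3)))

u2 = ~(x3 & x1)
u3 = ~(u2 & x2) = ~((~(x3 & x1)) & x2)
u4 = ~(u3 & x3) = ~((~((~(x3 & x1)) & x2)) & x3)
u5 = ~(x1 & u4) = ~(x1 & (~((~((~(x3 & x1)) & x2)) & x3)))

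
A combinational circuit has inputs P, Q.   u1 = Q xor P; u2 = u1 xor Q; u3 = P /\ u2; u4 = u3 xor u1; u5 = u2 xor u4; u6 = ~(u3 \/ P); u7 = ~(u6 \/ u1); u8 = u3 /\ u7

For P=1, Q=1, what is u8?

u1 = 1 xor 1 = 0
u2 = 0 xor 1 = 1
u3 = 1 /\ 1 = 1
u6 = ~(1 \/ 1) = 0
u7 = ~(0 \/ 0) = 1
u8 = 1 /\ 1 = 1

1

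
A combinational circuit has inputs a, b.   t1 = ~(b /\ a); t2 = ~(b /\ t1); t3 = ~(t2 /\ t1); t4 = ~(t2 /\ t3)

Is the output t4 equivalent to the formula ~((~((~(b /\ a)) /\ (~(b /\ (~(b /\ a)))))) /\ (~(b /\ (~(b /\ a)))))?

t1 = ~(b /\ a)
t2 = ~(b /\ t1) = ~(b /\ (~(b /\ a)))
t3 = ~(t2 /\ t1) = ~((~(b /\ (~(b /\ a)))) /\ (~(b /\ a)))
t4 = ~(t2 /\ t3) = ~((~(b /\ (~(b /\ a)))) /\ (~((~(b /\ (~(b /\ a)))) /\ (~(b /\ a)))))
At a=1, b=1: circuit gives 0, formula gives 0.
At a=0, b=0: circuit gives 1, formula gives 1.
Agrees on all 4 inputs.

Yes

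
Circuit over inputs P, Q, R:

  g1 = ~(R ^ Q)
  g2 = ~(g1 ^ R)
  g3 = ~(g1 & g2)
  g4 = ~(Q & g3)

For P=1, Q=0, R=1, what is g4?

1

g1 = ~(1 ^ 0) = 0
g2 = ~(0 ^ 1) = 0
g3 = ~(0 & 0) = 1
g4 = ~(0 & 1) = 1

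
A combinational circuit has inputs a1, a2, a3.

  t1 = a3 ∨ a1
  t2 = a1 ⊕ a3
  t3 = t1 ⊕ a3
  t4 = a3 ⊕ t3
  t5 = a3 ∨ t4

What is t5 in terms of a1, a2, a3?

t1 = a3 ∨ a1
t3 = t1 ⊕ a3 = (a3 ∨ a1) ⊕ a3
t4 = a3 ⊕ t3 = a3 ⊕ ((a3 ∨ a1) ⊕ a3)
t5 = a3 ∨ t4 = a3 ∨ (a3 ⊕ ((a3 ∨ a1) ⊕ a3))

a3 ∨ (a3 ⊕ ((a3 ∨ a1) ⊕ a3))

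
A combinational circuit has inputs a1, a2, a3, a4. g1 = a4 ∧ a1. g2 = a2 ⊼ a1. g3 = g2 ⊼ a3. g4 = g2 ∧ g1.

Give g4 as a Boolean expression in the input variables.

g1 = a4 ∧ a1
g2 = a2 ⊼ a1
g4 = g2 ∧ g1 = (a2 ⊼ a1) ∧ (a4 ∧ a1)

(a2 ⊼ a1) ∧ (a4 ∧ a1)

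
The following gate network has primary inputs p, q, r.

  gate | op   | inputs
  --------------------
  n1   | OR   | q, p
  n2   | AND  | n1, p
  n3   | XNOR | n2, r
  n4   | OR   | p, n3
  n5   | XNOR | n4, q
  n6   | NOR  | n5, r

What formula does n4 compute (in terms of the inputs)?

n1 = q OR p
n2 = n1 AND p = (q OR p) AND p
n3 = n2 XNOR r = ((q OR p) AND p) XNOR r
n4 = p OR n3 = p OR (((q OR p) AND p) XNOR r)

p OR (((q OR p) AND p) XNOR r)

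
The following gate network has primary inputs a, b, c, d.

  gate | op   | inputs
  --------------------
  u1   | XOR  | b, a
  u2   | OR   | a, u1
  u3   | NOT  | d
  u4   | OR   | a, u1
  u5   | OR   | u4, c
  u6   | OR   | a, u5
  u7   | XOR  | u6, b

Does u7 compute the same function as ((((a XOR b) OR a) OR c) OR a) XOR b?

Yes

u1 = b XOR a
u4 = a OR u1 = a OR (b XOR a)
u5 = u4 OR c = (a OR (b XOR a)) OR c
u6 = a OR u5 = a OR ((a OR (b XOR a)) OR c)
u7 = u6 XOR b = (a OR ((a OR (b XOR a)) OR c)) XOR b
At a=0, b=0, c=0, d=0: circuit gives 0, formula gives 0.
At a=0, b=0, c=1, d=0: circuit gives 1, formula gives 1.
Agrees on all 16 inputs.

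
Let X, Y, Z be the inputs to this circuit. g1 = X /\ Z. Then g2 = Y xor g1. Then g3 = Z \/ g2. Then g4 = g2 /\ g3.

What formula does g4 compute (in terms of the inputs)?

g1 = X /\ Z
g2 = Y xor g1 = Y xor (X /\ Z)
g3 = Z \/ g2 = Z \/ (Y xor (X /\ Z))
g4 = g2 /\ g3 = (Y xor (X /\ Z)) /\ (Z \/ (Y xor (X /\ Z)))

(Y xor (X /\ Z)) /\ (Z \/ (Y xor (X /\ Z)))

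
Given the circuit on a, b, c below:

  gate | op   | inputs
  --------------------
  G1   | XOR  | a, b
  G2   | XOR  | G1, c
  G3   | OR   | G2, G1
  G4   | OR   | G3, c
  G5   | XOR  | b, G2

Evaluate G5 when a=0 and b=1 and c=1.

1

G1 = 0 XOR 1 = 1
G2 = 1 XOR 1 = 0
G5 = 1 XOR 0 = 1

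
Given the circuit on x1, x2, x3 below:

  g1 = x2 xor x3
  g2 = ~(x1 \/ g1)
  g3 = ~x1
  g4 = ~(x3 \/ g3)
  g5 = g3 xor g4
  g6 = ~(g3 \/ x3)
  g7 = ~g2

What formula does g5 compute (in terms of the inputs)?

g3 = ~x1
g4 = ~(x3 \/ g3) = ~(x3 \/ ~x1)
g5 = g3 xor g4 = ~x1 xor (~(x3 \/ ~x1))

~x1 xor (~(x3 \/ ~x1))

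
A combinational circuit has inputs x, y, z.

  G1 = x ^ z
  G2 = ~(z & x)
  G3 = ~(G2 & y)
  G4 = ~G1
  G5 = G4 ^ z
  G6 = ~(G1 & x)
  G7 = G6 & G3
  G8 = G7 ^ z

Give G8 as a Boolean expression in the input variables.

G1 = x ^ z
G2 = ~(z & x)
G3 = ~(G2 & y) = ~((~(z & x)) & y)
G6 = ~(G1 & x) = ~((x ^ z) & x)
G7 = G6 & G3 = (~((x ^ z) & x)) & (~((~(z & x)) & y))
G8 = G7 ^ z = ((~((x ^ z) & x)) & (~((~(z & x)) & y))) ^ z

((~((x ^ z) & x)) & (~((~(z & x)) & y))) ^ z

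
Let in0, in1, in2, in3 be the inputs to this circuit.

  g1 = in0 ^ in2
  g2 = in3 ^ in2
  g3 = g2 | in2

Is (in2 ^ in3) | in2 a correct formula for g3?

Yes

g2 = in3 ^ in2
g3 = g2 | in2 = (in3 ^ in2) | in2
At in0=0, in1=0, in2=0, in3=0: circuit gives 0, formula gives 0.
At in0=0, in1=0, in2=0, in3=1: circuit gives 1, formula gives 1.
Agrees on all 16 inputs.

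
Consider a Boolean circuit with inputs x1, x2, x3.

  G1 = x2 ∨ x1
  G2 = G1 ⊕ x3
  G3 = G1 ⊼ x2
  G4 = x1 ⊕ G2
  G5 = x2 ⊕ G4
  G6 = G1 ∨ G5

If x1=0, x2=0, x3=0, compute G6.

G1 = 0 ∨ 0 = 0
G2 = 0 ⊕ 0 = 0
G4 = 0 ⊕ 0 = 0
G5 = 0 ⊕ 0 = 0
G6 = 0 ∨ 0 = 0

0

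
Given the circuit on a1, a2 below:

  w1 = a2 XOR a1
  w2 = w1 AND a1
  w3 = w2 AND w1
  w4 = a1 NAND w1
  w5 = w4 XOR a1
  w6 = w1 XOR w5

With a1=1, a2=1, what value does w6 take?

0

w1 = 1 XOR 1 = 0
w4 = 1 NAND 0 = 1
w5 = 1 XOR 1 = 0
w6 = 0 XOR 0 = 0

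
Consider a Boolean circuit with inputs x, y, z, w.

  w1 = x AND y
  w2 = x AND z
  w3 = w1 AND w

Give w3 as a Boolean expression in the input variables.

(x AND y) AND w

w1 = x AND y
w3 = w1 AND w = (x AND y) AND w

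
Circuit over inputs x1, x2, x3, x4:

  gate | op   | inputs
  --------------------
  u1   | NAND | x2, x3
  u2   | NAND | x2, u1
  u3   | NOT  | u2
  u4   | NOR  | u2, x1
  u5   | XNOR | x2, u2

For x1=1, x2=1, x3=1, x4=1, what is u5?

1

u1 = 1 NAND 1 = 0
u2 = 1 NAND 0 = 1
u5 = 1 XNOR 1 = 1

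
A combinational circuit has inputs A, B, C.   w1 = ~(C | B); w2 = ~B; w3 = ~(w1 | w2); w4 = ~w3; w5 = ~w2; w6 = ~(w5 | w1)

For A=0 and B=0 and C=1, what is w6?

1

w1 = ~(1 | 0) = 0
w2 = ~0 = 1
w5 = ~1 = 0
w6 = ~(0 | 0) = 1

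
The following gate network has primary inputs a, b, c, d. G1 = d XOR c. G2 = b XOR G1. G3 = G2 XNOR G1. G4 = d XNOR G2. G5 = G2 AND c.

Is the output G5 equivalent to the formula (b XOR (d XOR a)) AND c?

No

G1 = d XOR c
G2 = b XOR G1 = b XOR (d XOR c)
G5 = G2 AND c = (b XOR (d XOR c)) AND c
At a=0, b=0, c=1, d=0: circuit gives 1, formula gives 0.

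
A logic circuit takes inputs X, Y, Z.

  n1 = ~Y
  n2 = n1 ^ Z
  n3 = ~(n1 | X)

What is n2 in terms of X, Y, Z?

~Y ^ Z

n1 = ~Y
n2 = n1 ^ Z = ~Y ^ Z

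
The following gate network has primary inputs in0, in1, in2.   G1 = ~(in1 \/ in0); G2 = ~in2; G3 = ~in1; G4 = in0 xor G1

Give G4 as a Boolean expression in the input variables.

in0 xor (~(in1 \/ in0))

G1 = ~(in1 \/ in0)
G4 = in0 xor G1 = in0 xor (~(in1 \/ in0))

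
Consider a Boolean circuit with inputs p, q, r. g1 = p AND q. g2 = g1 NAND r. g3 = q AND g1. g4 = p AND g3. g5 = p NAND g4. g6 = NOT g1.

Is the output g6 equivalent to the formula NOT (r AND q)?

g1 = p AND q
g6 = NOT g1 = NOT (p AND q)
At p=0, q=1, r=1: circuit gives 1, formula gives 0.

No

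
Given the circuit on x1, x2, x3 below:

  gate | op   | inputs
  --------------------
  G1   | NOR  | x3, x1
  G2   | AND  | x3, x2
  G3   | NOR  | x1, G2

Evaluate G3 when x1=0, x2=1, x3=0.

G2 = 0 AND 1 = 0
G3 = 0 NOR 0 = 1

1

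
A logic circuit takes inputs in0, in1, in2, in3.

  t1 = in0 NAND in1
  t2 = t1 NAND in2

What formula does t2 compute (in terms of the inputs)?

t1 = in0 NAND in1
t2 = t1 NAND in2 = (in0 NAND in1) NAND in2

(in0 NAND in1) NAND in2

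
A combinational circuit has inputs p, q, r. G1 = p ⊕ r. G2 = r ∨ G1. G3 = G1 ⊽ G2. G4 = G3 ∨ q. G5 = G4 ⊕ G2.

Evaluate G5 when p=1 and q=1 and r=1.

0

G1 = 1 ⊕ 1 = 0
G2 = 1 ∨ 0 = 1
G3 = 0 ⊽ 1 = 0
G4 = 0 ∨ 1 = 1
G5 = 1 ⊕ 1 = 0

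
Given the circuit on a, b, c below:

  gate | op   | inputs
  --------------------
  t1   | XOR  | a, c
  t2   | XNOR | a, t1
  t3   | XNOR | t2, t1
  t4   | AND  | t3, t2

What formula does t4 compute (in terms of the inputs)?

((a XNOR (a XOR c)) XNOR (a XOR c)) AND (a XNOR (a XOR c))

t1 = a XOR c
t2 = a XNOR t1 = a XNOR (a XOR c)
t3 = t2 XNOR t1 = (a XNOR (a XOR c)) XNOR (a XOR c)
t4 = t3 AND t2 = ((a XNOR (a XOR c)) XNOR (a XOR c)) AND (a XNOR (a XOR c))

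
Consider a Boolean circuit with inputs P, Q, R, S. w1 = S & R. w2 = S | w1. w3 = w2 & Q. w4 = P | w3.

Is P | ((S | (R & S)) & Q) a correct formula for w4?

Yes

w1 = S & R
w2 = S | w1 = S | (S & R)
w3 = w2 & Q = (S | (S & R)) & Q
w4 = P | w3 = P | ((S | (S & R)) & Q)
At P=0, Q=0, R=0, S=0: circuit gives 0, formula gives 0.
At P=0, Q=1, R=0, S=1: circuit gives 1, formula gives 1.
Agrees on all 16 inputs.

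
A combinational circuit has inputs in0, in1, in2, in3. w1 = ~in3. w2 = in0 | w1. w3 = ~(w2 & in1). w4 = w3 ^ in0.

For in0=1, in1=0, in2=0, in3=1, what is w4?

w1 = ~1 = 0
w2 = 1 | 0 = 1
w3 = ~(1 & 0) = 1
w4 = 1 ^ 1 = 0

0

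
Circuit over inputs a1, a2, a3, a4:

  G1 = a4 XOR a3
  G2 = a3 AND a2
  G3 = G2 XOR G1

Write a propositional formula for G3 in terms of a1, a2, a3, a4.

(a3 AND a2) XOR (a4 XOR a3)

G1 = a4 XOR a3
G2 = a3 AND a2
G3 = G2 XOR G1 = (a3 AND a2) XOR (a4 XOR a3)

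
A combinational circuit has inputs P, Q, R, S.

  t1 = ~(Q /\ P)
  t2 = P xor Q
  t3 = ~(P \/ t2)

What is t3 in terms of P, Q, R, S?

~(P \/ (P xor Q))

t2 = P xor Q
t3 = ~(P \/ t2) = ~(P \/ (P xor Q))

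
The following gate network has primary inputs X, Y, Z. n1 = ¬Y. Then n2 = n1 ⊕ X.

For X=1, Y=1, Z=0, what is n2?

1

n1 = ¬1 = 0
n2 = 0 ⊕ 1 = 1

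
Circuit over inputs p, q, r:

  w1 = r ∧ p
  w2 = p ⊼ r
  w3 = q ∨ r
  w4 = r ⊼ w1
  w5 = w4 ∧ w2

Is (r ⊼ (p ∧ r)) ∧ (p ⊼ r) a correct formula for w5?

Yes

w1 = r ∧ p
w2 = p ⊼ r
w4 = r ⊼ w1 = r ⊼ (r ∧ p)
w5 = w4 ∧ w2 = (r ⊼ (r ∧ p)) ∧ (p ⊼ r)
At p=1, q=0, r=1: circuit gives 0, formula gives 0.
At p=0, q=0, r=0: circuit gives 1, formula gives 1.
Agrees on all 8 inputs.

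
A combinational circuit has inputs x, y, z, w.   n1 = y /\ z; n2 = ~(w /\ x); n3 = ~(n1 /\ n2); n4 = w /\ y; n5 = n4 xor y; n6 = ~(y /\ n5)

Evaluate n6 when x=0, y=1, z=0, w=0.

n4 = 0 /\ 1 = 0
n5 = 0 xor 1 = 1
n6 = ~(1 /\ 1) = 0

0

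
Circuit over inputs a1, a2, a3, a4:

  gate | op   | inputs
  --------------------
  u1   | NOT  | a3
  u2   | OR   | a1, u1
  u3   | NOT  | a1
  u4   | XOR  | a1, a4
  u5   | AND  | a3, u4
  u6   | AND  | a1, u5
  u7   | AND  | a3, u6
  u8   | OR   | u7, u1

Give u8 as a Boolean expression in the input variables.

(a3 AND (a1 AND (a3 AND (a1 XOR a4)))) OR NOT a3

u1 = NOT a3
u4 = a1 XOR a4
u5 = a3 AND u4 = a3 AND (a1 XOR a4)
u6 = a1 AND u5 = a1 AND (a3 AND (a1 XOR a4))
u7 = a3 AND u6 = a3 AND (a1 AND (a3 AND (a1 XOR a4)))
u8 = u7 OR u1 = (a3 AND (a1 AND (a3 AND (a1 XOR a4)))) OR NOT a3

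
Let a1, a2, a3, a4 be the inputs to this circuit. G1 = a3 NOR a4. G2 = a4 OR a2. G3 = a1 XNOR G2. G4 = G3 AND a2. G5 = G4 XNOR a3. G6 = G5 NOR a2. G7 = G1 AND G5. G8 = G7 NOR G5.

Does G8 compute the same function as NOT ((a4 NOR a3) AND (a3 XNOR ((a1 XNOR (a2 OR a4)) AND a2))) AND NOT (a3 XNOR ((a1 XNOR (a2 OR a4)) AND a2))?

Yes

G1 = a3 NOR a4
G2 = a4 OR a2
G3 = a1 XNOR G2 = a1 XNOR (a4 OR a2)
G4 = G3 AND a2 = (a1 XNOR (a4 OR a2)) AND a2
G5 = G4 XNOR a3 = ((a1 XNOR (a4 OR a2)) AND a2) XNOR a3
G7 = G1 AND G5 = (a3 NOR a4) AND (((a1 XNOR (a4 OR a2)) AND a2) XNOR a3)
G8 = G7 NOR G5 = ((a3 NOR a4) AND (((a1 XNOR (a4 OR a2)) AND a2) XNOR a3)) NOR (((a1 XNOR (a4 OR a2)) AND a2) XNOR a3)
At a1=0, a2=0, a3=0, a4=0: circuit gives 0, formula gives 0.
At a1=0, a2=0, a3=1, a4=0: circuit gives 1, formula gives 1.
Agrees on all 16 inputs.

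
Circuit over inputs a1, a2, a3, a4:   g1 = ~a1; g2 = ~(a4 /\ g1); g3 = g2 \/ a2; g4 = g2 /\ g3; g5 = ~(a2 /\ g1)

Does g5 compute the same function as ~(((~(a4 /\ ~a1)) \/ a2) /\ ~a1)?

g1 = ~a1
g5 = ~(a2 /\ g1) = ~(a2 /\ ~a1)
At a1=0, a2=0, a3=0, a4=0: circuit gives 1, formula gives 0.

No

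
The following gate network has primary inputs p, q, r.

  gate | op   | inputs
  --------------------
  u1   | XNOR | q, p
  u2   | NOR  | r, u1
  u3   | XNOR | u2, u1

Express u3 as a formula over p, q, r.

(r NOR (q XNOR p)) XNOR (q XNOR p)

u1 = q XNOR p
u2 = r NOR u1 = r NOR (q XNOR p)
u3 = u2 XNOR u1 = (r NOR (q XNOR p)) XNOR (q XNOR p)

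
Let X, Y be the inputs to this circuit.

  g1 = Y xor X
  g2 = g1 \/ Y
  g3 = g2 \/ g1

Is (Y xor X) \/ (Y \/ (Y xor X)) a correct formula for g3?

Yes

g1 = Y xor X
g2 = g1 \/ Y = (Y xor X) \/ Y
g3 = g2 \/ g1 = ((Y xor X) \/ Y) \/ (Y xor X)
At X=0, Y=0: circuit gives 0, formula gives 0.
At X=0, Y=1: circuit gives 1, formula gives 1.
Agrees on all 4 inputs.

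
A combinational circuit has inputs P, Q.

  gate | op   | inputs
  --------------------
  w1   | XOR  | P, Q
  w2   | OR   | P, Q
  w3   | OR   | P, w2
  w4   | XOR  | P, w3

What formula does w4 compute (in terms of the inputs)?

w2 = P OR Q
w3 = P OR w2 = P OR (P OR Q)
w4 = P XOR w3 = P XOR (P OR (P OR Q))

P XOR (P OR (P OR Q))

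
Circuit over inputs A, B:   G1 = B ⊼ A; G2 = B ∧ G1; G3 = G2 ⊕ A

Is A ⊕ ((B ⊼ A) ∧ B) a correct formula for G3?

G1 = B ⊼ A
G2 = B ∧ G1 = B ∧ (B ⊼ A)
G3 = G2 ⊕ A = (B ∧ (B ⊼ A)) ⊕ A
At A=0, B=0: circuit gives 0, formula gives 0.
At A=0, B=1: circuit gives 1, formula gives 1.
Agrees on all 4 inputs.

Yes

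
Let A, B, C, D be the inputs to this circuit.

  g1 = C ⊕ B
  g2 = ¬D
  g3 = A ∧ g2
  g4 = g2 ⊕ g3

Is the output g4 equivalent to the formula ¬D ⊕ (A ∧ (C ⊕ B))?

g2 = ¬D
g3 = A ∧ g2 = A ∧ ¬D
g4 = g2 ⊕ g3 = ¬D ⊕ (A ∧ ¬D)
At A=1, B=0, C=0, D=0: circuit gives 0, formula gives 1.

No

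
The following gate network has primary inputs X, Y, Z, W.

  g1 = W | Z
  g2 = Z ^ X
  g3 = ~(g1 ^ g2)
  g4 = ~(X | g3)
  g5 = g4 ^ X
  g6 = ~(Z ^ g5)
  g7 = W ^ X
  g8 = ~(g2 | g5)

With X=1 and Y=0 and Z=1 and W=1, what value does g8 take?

0

g1 = 1 | 1 = 1
g2 = 1 ^ 1 = 0
g3 = ~(1 ^ 0) = 0
g4 = ~(1 | 0) = 0
g5 = 0 ^ 1 = 1
g8 = ~(0 | 1) = 0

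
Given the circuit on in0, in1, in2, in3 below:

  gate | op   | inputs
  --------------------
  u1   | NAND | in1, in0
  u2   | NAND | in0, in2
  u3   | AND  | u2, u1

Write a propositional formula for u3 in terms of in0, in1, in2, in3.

u1 = in1 NAND in0
u2 = in0 NAND in2
u3 = u2 AND u1 = (in0 NAND in2) AND (in1 NAND in0)

(in0 NAND in2) AND (in1 NAND in0)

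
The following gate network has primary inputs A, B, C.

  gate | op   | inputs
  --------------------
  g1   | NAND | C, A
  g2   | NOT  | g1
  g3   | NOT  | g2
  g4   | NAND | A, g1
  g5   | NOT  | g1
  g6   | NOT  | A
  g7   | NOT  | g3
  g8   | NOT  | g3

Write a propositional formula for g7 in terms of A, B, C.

NOT NOT NOT (C NAND A)

g1 = C NAND A
g2 = NOT g1 = NOT (C NAND A)
g3 = NOT g2 = NOT NOT (C NAND A)
g7 = NOT g3 = NOT NOT NOT (C NAND A)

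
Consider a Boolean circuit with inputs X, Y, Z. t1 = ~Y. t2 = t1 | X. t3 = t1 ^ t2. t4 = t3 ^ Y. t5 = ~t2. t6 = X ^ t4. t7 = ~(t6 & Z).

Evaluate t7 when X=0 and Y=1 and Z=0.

t1 = ~1 = 0
t2 = 0 | 0 = 0
t3 = 0 ^ 0 = 0
t4 = 0 ^ 1 = 1
t6 = 0 ^ 1 = 1
t7 = ~(1 & 0) = 1

1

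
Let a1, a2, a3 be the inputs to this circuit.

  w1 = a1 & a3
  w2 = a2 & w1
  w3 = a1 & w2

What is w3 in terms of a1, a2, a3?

a1 & (a2 & (a1 & a3))

w1 = a1 & a3
w2 = a2 & w1 = a2 & (a1 & a3)
w3 = a1 & w2 = a1 & (a2 & (a1 & a3))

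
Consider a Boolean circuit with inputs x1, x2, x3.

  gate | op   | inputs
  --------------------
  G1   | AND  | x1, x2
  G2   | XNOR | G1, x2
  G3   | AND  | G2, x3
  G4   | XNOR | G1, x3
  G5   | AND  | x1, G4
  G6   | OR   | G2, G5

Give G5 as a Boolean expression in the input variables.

G1 = x1 AND x2
G4 = G1 XNOR x3 = (x1 AND x2) XNOR x3
G5 = x1 AND G4 = x1 AND ((x1 AND x2) XNOR x3)

x1 AND ((x1 AND x2) XNOR x3)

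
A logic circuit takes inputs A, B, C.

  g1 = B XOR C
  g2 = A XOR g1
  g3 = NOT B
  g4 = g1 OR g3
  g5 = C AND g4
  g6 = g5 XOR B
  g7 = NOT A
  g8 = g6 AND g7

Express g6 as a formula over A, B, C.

g1 = B XOR C
g3 = NOT B
g4 = g1 OR g3 = (B XOR C) OR NOT B
g5 = C AND g4 = C AND ((B XOR C) OR NOT B)
g6 = g5 XOR B = (C AND ((B XOR C) OR NOT B)) XOR B

(C AND ((B XOR C) OR NOT B)) XOR B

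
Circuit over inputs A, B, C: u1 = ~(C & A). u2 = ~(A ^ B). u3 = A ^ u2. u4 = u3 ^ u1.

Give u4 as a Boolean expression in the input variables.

u1 = ~(C & A)
u2 = ~(A ^ B)
u3 = A ^ u2 = A ^ (~(A ^ B))
u4 = u3 ^ u1 = (A ^ (~(A ^ B))) ^ (~(C & A))

(A ^ (~(A ^ B))) ^ (~(C & A))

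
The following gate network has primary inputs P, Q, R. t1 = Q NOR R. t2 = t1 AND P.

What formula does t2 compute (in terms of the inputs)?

t1 = Q NOR R
t2 = t1 AND P = (Q NOR R) AND P

(Q NOR R) AND P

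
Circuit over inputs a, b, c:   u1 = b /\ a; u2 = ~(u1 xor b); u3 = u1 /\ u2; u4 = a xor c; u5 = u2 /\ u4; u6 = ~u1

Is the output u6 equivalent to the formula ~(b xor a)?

u1 = b /\ a
u6 = ~u1 = ~(b /\ a)
At a=0, b=1, c=0: circuit gives 1, formula gives 0.

No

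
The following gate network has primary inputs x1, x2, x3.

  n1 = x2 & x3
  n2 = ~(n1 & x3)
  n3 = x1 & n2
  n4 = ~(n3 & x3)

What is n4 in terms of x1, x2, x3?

n1 = x2 & x3
n2 = ~(n1 & x3) = ~((x2 & x3) & x3)
n3 = x1 & n2 = x1 & (~((x2 & x3) & x3))
n4 = ~(n3 & x3) = ~((x1 & (~((x2 & x3) & x3))) & x3)

~((x1 & (~((x2 & x3) & x3))) & x3)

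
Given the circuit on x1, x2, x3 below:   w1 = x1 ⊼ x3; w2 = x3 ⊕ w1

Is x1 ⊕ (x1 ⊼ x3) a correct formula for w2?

No

w1 = x1 ⊼ x3
w2 = x3 ⊕ w1 = x3 ⊕ (x1 ⊼ x3)
At x1=0, x2=0, x3=1: circuit gives 0, formula gives 1.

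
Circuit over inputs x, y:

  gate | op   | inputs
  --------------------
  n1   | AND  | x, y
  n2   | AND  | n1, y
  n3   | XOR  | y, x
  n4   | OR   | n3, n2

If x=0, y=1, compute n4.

n1 = 0 AND 1 = 0
n2 = 0 AND 1 = 0
n3 = 1 XOR 0 = 1
n4 = 1 OR 0 = 1

1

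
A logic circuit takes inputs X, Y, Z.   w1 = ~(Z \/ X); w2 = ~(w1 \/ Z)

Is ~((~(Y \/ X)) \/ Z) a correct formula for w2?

No

w1 = ~(Z \/ X)
w2 = ~(w1 \/ Z) = ~((~(Z \/ X)) \/ Z)
At X=0, Y=1, Z=0: circuit gives 0, formula gives 1.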